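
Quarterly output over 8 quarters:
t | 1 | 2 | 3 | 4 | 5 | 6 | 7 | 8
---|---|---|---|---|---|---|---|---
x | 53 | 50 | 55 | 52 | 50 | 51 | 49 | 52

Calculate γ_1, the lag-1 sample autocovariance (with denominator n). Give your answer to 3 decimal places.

-0.719

Mean x̄ = (53 + 50 + 55 + 52 + 50 + 51 + 49 + 52)/8 = 51.5000
Deviations: 1.5000, -1.5000, 3.5000, 0.5000, -1.5000, -0.5000, -2.5000, 0.5000
Σ_{t=1}^{7}(x_t−x̄)(x_{t+1}−x̄) = -5.7500
γ_1 = -5.7500 / 8 = -0.719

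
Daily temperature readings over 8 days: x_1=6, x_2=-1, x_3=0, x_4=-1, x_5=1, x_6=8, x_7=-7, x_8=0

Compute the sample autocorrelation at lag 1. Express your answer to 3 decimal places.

-0.377

Mean x̄ = (6 − 1 + 0 − 1 + 1 + 8 − 7 + 0)/8 = 0.7500
Deviations from mean: 5.2500, -1.7500, -0.7500, -1.7500, 0.2500, 7.2500, -7.7500, -0.7500
Numerator Σ_{t=1}^{7}(x_t−x̄)(x_{t+1}−x̄) = -55.5625
Denominator Σ(x_t−x̄)² = 147.5000
r_1 = -55.5625 / 147.5000 = -0.377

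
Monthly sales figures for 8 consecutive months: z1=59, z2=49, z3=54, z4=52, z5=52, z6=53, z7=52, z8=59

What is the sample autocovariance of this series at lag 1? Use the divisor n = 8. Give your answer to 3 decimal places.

-3.758

Mean z̄ = (59 + 49 + 54 + 52 + 52 + 53 + 52 + 59)/8 = 53.7500
Deviations: 5.2500, -4.7500, 0.2500, -1.7500, -1.7500, -0.7500, -1.7500, 5.2500
Σ_{t=1}^{7}(z_t−z̄)(z_{t+1}−z̄) = -30.0625
γ_1 = -30.0625 / 8 = -3.758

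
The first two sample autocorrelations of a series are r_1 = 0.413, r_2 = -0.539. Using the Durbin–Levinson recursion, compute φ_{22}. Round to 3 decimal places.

-0.855

φ_{22} = (r_2 − r_1²) / (1 − r_1²)
r_1² = (0.413)² = 0.170569
Numerator = -0.539 − 0.1706 = -0.7096; denominator = 1 − 0.1706 = 0.8294
φ_{22} = -0.7096 / 0.8294 = -0.855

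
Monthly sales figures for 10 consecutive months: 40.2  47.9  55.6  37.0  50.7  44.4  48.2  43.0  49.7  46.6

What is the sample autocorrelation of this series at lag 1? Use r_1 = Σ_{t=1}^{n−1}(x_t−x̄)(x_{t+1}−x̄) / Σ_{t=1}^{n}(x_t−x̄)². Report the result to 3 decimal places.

Mean x̄ = (40.2 + 47.9 + 55.6 + 37.0 + 50.7 + 44.4 + 48.2 + 43.0 + 49.7 + 46.6)/10 = 46.3300
Numerator Σ_{t=1}^{9}(x_t−x̄)(x_{t+1}−x̄) = -150.9139
Denominator Σ(x_t−x̄)² = 261.8610
r_1 = -150.9139 / 261.8610 = -0.576

-0.576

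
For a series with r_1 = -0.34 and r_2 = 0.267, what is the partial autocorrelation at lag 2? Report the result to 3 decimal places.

φ_{22} = (r_2 − r_1²) / (1 − r_1²)
r_1² = (-0.34)² = 0.1156
Numerator = 0.267 − 0.1156 = 0.1514; denominator = 1 − 0.1156 = 0.8844
φ_{22} = 0.1514 / 0.8844 = 0.171

0.171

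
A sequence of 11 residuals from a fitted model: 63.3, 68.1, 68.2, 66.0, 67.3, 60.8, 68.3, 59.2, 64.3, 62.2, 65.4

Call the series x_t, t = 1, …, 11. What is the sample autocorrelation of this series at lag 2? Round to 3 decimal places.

Mean x̄ = (63.3 + 68.1 + 68.2 + 66.0 + 67.3 + 60.8 + 68.3 + 59.2 + 64.3 + 62.2 + 65.4)/11 = 64.8273
Numerator Σ_{t=1}^{9}(x_t−x̄)(x_{t+2}−x̄) = 46.2049
Denominator Σ(x_t−x̄)² = 99.3618
r_2 = 46.2049 / 99.3618 = 0.465

0.465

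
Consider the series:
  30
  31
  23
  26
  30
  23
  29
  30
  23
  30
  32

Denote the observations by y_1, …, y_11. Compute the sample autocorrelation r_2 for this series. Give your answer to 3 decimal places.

Mean ȳ = (30 + 31 + 23 + 26 + 30 + 23 + 29 + 30 + 23 + 30 + 32)/11 = 27.9091
Numerator Σ_{t=1}^{9}(y_t−ȳ)(y_{t+2}−ȳ) = -46.1074
Denominator Σ(y_t−ȳ)² = 120.9091
r_2 = -46.1074 / 120.9091 = -0.381

-0.381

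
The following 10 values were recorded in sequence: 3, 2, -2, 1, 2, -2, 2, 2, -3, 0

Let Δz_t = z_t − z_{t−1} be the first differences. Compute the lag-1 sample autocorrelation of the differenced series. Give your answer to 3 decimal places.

First differences Δz: -1, -4, 3, 1, -4, 4, 0, -5, 3
Mean of differences = -0.3333
Numerator Σ(Δz_t−Δz̄)(Δz_{t+1}−Δz̄) = -41.7778
Denominator Σ(Δz_t−Δz̄)² = 92.0000
r_1(Δz) = -41.7778 / 92.0000 = -0.454

-0.454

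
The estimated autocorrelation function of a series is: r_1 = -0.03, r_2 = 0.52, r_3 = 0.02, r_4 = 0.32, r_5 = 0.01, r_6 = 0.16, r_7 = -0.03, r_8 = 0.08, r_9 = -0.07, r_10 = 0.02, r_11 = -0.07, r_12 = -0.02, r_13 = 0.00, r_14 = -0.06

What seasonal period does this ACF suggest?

2

The largest autocorrelation is r_2 = 0.52, with weaker echoes at lags 4 (0.32) and 6 (0.16); the remaining lags stay at or below 0.08.
The dominant spike at lag 2 indicates a seasonal period of 2.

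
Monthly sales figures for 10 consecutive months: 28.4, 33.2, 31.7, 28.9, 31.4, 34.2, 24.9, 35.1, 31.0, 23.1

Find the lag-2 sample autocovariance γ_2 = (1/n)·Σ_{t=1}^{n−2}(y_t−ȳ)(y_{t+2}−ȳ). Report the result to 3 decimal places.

-3.574

Mean ȳ = (28.4 + 33.2 + 31.7 + 28.9 + 31.4 + 34.2 + 24.9 + 35.1 + 31.0 + 23.1)/10 = 30.1900
Σ_{t=1}^{8}(y_t−ȳ)(y_{t+2}−ȳ) = -35.7402
γ_2 = -35.7402 / 10 = -3.574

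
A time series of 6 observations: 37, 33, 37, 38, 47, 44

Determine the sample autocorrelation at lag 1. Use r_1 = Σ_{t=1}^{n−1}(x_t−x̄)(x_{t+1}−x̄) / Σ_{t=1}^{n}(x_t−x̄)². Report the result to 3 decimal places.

Mean x̄ = (37 + 33 + 37 + 38 + 47 + 44)/6 = 39.3333
Deviations from mean: -2.3333, -6.3333, -2.3333, -1.3333, 7.6667, 4.6667
Σ(x_t−x̄)(x_{t+1}−x̄) = (14.7778) + (14.7778) + (3.1111) + (-10.2222) + (35.7778) = 58.2222
Denominator Σ(x_t−x̄)² = 133.3333
r_1 = 58.2222 / 133.3333 = 0.437

0.437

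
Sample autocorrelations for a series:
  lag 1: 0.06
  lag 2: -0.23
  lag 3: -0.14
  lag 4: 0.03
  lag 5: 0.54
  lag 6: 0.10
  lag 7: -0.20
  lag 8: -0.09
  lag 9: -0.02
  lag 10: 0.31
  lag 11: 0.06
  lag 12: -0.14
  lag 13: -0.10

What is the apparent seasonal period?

The largest autocorrelation is r_5 = 0.54, with a weaker echo at lag 10 (0.31); the remaining lags stay at or below 0.10.
The dominant spike at lag 5 indicates a seasonal period of 5.

5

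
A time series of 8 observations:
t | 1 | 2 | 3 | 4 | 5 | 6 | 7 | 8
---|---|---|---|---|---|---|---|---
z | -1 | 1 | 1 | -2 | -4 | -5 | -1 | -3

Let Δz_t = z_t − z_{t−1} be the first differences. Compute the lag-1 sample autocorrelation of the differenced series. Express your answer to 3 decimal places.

First differences Δz: 2, 0, -3, -2, -1, 4, -2
Mean of differences = -0.2857
Numerator Σ(Δz_t−Δz̄)(Δz_{t+1}−Δz̄) = -4.6531
Denominator Σ(Δz_t−Δz̄)² = 37.4286
r_1(Δz) = -4.6531 / 37.4286 = -0.124

-0.124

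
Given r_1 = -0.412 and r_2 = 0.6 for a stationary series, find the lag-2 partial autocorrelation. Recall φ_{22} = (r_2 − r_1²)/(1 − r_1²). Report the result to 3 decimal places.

φ_{22} = (r_2 − r_1²) / (1 − r_1²)
r_1² = (-0.412)² = 0.169744
Numerator = 0.6 − 0.1697 = 0.4303; denominator = 1 − 0.1697 = 0.8303
φ_{22} = 0.4303 / 0.8303 = 0.518

0.518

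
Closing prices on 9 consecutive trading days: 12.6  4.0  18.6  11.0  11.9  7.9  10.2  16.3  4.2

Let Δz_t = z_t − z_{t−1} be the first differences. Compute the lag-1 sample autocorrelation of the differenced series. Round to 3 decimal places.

First differences Δz: -8.6, 14.6, -7.6, 0.9, -4.0, 2.3, 6.1, -12.1
Mean of differences = -1.0500
Numerator Σ(Δz_t−Δz̄)(Δz_{t+1}−Δz̄) = -304.1275
Denominator Σ(Δz_t−Δz̄)² = 541.7800
r_1(Δz) = -304.1275 / 541.7800 = -0.561

-0.561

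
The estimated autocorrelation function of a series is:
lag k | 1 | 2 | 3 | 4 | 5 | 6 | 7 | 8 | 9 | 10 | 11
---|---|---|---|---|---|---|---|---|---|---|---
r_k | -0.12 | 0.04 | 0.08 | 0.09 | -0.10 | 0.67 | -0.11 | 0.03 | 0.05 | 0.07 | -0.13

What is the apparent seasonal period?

6

The largest autocorrelation is r_6 = 0.67; the remaining lags stay at or below 0.09.
The dominant spike at lag 6 indicates a seasonal period of 6.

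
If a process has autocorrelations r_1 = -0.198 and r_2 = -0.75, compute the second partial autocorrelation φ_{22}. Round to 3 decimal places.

-0.821

φ_{22} = (r_2 − r_1²) / (1 − r_1²)
r_1² = (-0.198)² = 0.039204
Numerator = -0.75 − 0.0392 = -0.7892; denominator = 1 − 0.0392 = 0.9608
φ_{22} = -0.7892 / 0.9608 = -0.821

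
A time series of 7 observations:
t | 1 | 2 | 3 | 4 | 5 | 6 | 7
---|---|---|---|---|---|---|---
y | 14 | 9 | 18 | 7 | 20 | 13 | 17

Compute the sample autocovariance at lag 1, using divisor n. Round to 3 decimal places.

Mean ȳ = (14 + 9 + 18 + 7 + 20 + 13 + 17)/7 = 14.0000
Σ_{t=1}^{6}(y_t−ȳ)(y_{t+1}−ȳ) = -99.0000
γ_1 = -99.0000 / 7 = -14.143

-14.143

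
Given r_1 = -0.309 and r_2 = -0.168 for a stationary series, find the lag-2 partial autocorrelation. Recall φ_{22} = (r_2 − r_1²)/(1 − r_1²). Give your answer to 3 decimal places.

φ_{22} = (r_2 − r_1²) / (1 − r_1²)
r_1² = (-0.309)² = 0.095481
Numerator = -0.168 − 0.0955 = -0.2635; denominator = 1 − 0.0955 = 0.9045
φ_{22} = -0.2635 / 0.9045 = -0.291

-0.291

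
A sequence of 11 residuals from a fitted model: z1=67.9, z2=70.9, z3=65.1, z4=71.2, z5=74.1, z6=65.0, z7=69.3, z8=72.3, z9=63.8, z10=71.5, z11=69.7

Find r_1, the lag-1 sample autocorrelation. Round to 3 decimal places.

-0.505

Mean z̄ = (67.9 + 70.9 + 65.1 + 71.2 + 74.1 + 65.0 + 69.3 + 72.3 + 63.8 + 71.5 + 69.7)/11 = 69.1636
Numerator Σ_{t=1}^{10}(z_t−z̄)(z_{t+1}−z̄) = -56.2668
Denominator Σ(z_t−z̄)² = 111.3455
r_1 = -56.2668 / 111.3455 = -0.505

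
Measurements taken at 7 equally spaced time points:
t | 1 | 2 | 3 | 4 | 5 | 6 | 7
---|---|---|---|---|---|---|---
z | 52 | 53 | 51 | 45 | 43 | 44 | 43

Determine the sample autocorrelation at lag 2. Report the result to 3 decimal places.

Mean z̄ = (52 + 53 + 51 + 45 + 43 + 44 + 43)/7 = 47.2857
Deviations from mean: 4.7143, 5.7143, 3.7143, -2.2857, -4.2857, -3.2857, -4.2857
Σ(z_t−z̄)(z_{t+2}−z̄) = (17.5102) + (-13.0612) + (-15.9184) + (7.5102) + (18.3673) = 14.4082
Denominator Σ(z_t−z̄)² = 121.4286
r_2 = 14.4082 / 121.4286 = 0.119

0.119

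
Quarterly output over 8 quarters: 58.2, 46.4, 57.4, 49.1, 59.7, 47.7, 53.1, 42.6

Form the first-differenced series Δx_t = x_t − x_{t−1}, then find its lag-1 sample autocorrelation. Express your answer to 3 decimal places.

-0.794

First differences Δx: -11.8, 11.0, -8.3, 10.6, -12.0, 5.4, -10.5
Mean of differences = -2.2286
Numerator Σ(Δx_t−Δx̄)(Δx_{t+1}−Δx̄) = -547.8151
Denominator Σ(Δx_t−Δx̄)² = 690.1343
r_1(Δx) = -547.8151 / 690.1343 = -0.794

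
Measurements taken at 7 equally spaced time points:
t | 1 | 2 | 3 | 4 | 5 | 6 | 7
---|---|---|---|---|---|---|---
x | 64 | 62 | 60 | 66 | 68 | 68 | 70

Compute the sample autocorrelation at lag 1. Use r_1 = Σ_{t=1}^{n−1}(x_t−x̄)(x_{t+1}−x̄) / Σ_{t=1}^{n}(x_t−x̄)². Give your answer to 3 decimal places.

0.518

Mean x̄ = (64 + 62 + 60 + 66 + 68 + 68 + 70)/7 = 65.4286
Numerator Σ_{t=1}^{6}(x_t−x̄)(x_{t+1}−x̄) = 40.2449
Denominator Σ(x_t−x̄)² = 77.7143
r_1 = 40.2449 / 77.7143 = 0.518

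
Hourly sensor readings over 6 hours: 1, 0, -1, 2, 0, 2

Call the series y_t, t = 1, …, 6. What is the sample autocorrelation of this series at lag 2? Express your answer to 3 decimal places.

0.197

Mean ȳ = (1 + 0 − 1 + 2 + 0 + 2)/6 = 0.6667
Σ(y_t−ȳ)(y_{t+2}−ȳ) = (-0.5556) + (-0.8889) + (1.1111) + (1.7778) = 1.4444
Denominator Σ(y_t−ȳ)² = 7.3333
r_2 = 1.4444 / 7.3333 = 0.197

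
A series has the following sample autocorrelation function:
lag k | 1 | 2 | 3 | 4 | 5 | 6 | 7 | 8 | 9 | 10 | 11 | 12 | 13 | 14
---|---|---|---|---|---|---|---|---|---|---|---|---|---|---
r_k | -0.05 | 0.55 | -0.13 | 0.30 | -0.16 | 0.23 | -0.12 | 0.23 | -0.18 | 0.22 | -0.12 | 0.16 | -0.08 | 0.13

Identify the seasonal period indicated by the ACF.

2

The largest autocorrelation is r_2 = 0.55, with weaker echoes at lags 4 (0.30), 6 (0.23), 8 (0.23), 10 (0.22) and 12 (0.16); the remaining lags stay at or below 0.13.
The dominant spike at lag 2 indicates a seasonal period of 2.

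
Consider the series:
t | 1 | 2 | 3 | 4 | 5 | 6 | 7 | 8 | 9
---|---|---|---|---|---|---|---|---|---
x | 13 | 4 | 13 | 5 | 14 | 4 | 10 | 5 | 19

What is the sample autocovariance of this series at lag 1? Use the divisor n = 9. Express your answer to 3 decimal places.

-16.123

Mean x̄ = (13 + 4 + 13 + 5 + 14 + 4 + 10 + 5 + 19)/9 = 9.6667
Σ_{t=1}^{8}(x_t−x̄)(x_{t+1}−x̄) = -145.1111
γ_1 = -145.1111 / 9 = -16.123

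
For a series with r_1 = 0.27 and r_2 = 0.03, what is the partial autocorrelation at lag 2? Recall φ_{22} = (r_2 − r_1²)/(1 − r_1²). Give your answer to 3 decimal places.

φ_{22} = (r_2 − r_1²) / (1 − r_1²)
r_1² = (0.27)² = 0.0729
Numerator = 0.03 − 0.0729 = -0.0429; denominator = 1 − 0.0729 = 0.9271
φ_{22} = -0.0429 / 0.9271 = -0.046

-0.046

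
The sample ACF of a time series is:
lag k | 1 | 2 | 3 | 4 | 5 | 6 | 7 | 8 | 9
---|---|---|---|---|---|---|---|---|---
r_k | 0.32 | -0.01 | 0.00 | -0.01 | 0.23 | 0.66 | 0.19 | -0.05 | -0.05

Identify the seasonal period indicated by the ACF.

The largest autocorrelation is r_6 = 0.66; the remaining lags stay at or below 0.32.
The dominant spike at lag 6 indicates a seasonal period of 6.

6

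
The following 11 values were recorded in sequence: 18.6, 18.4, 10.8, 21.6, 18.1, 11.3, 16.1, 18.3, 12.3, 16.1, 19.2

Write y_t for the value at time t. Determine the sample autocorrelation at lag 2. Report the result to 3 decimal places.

Mean ȳ = (18.6 + 18.4 + 10.8 + 21.6 + 18.1 + 11.3 + 16.1 + 18.3 + 12.3 + 16.1 + 19.2)/11 = 16.4364
Numerator Σ_{t=1}^{9}(y_t−ȳ)(y_{t+2}−ȳ) = -58.7536
Denominator Σ(y_t−ȳ)² = 124.5655
r_2 = -58.7536 / 124.5655 = -0.472

-0.472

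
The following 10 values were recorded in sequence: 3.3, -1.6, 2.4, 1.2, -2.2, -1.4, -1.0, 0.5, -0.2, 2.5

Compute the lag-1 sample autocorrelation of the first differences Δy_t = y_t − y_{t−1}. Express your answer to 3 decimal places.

First differences Δy: -4.9, 4.0, -1.2, -3.4, 0.8, 0.4, 1.5, -0.7, 2.7
Mean of differences = -0.0889
Numerator Σ(Δy_t−Δȳ)(Δy_{t+1}−Δȳ) = -24.9435
Denominator Σ(Δy_t−Δȳ)² = 63.7689
r_1(Δy) = -24.9435 / 63.7689 = -0.391

-0.391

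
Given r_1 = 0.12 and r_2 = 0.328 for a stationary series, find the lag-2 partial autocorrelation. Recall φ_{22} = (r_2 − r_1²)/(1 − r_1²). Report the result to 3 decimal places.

0.318

φ_{22} = (r_2 − r_1²) / (1 − r_1²)
r_1² = (0.12)² = 0.0144
Numerator = 0.328 − 0.0144 = 0.3136; denominator = 1 − 0.0144 = 0.9856
φ_{22} = 0.3136 / 0.9856 = 0.318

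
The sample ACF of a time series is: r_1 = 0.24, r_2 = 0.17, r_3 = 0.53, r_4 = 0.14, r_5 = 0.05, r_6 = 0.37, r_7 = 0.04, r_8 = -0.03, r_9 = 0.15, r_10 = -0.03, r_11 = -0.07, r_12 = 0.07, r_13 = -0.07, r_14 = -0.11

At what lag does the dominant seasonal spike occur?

The largest autocorrelation is r_3 = 0.53, with a weaker echo at lag 6 (0.37); the remaining lags stay at or below 0.24. The elevated value at lag 1 (0.24), dropping to 0.17 at lag 2, reflects decaying short-term dependence rather than seasonality.
The dominant spike at lag 3 indicates a seasonal period of 3.

3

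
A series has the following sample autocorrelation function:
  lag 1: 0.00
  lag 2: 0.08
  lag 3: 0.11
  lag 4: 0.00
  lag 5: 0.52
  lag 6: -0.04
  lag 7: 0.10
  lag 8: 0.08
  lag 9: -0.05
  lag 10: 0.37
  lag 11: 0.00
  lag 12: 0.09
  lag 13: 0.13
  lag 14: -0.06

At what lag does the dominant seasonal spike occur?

The largest autocorrelation is r_5 = 0.52, with a weaker echo at lag 10 (0.37); the remaining lags stay at or below 0.13.
The dominant spike at lag 5 indicates a seasonal period of 5.

5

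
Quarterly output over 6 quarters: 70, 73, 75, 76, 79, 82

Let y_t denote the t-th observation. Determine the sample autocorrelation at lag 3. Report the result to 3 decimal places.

Mean ȳ = (70 + 73 + 75 + 76 + 79 + 82)/6 = 75.8333
Σ(y_t−ȳ)(y_{t+3}−ȳ) = (-0.9722) + (-8.9722) + (-5.1389) = -15.0833
Denominator Σ(y_t−ȳ)² = 90.8333
r_3 = -15.0833 / 90.8333 = -0.166

-0.166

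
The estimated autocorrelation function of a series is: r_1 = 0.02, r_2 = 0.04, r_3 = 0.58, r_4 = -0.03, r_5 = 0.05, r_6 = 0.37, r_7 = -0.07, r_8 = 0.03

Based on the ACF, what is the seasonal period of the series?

3

The largest autocorrelation is r_3 = 0.58, with a weaker echo at lag 6 (0.37); the remaining lags stay at or below 0.05.
The dominant spike at lag 3 indicates a seasonal period of 3.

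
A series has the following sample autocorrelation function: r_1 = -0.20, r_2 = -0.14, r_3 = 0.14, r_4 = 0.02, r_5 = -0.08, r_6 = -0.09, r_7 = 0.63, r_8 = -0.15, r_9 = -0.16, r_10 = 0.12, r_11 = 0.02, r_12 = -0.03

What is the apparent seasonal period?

The largest autocorrelation is r_7 = 0.63; the remaining lags stay at or below 0.14.
The dominant spike at lag 7 indicates a seasonal period of 7.

7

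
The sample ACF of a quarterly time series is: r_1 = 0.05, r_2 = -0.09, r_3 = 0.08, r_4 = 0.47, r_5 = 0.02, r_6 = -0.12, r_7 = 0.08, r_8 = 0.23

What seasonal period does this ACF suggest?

4

The largest autocorrelation is r_4 = 0.47, with a weaker echo at lag 8 (0.23); the remaining lags stay at or below 0.08.
The dominant spike at lag 4 indicates a seasonal period of 4.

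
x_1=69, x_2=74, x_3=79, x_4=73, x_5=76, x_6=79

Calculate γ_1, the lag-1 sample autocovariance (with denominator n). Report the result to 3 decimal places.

-0.667

Mean x̄ = (69 + 74 + 79 + 73 + 76 + 79)/6 = 75.0000
Σ_{t=1}^{5}(x_t−x̄)(x_{t+1}−x̄) = -4.0000
γ_1 = -4.0000 / 6 = -0.667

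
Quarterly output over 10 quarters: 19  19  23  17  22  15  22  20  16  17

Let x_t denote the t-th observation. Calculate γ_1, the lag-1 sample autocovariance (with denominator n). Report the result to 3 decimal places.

Mean x̄ = (19 + 19 + 23 + 17 + 22 + 15 + 22 + 20 + 16 + 17)/10 = 19.0000
Σ_{t=1}^{9}(x_t−x̄)(x_{t+1}−x̄) = -32.0000
γ_1 = -32.0000 / 10 = -3.200

-3.200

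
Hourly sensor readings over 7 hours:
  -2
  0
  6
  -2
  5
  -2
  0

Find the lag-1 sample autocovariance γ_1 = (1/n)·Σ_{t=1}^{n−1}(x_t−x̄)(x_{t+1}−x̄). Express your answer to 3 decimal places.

-5.359

Mean x̄ = (-2 + 0 + 6 − 2 + 5 − 2 + 0)/7 = 0.7143
Σ_{t=1}^{6}(x_t−x̄)(x_{t+1}−x̄) = -37.5102
γ_1 = -37.5102 / 7 = -5.359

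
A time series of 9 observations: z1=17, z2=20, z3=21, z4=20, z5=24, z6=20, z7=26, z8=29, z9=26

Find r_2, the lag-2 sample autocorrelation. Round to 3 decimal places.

Mean z̄ = (17 + 20 + 21 + 20 + 24 + 20 + 26 + 29 + 26)/9 = 22.5556
Σ(z_t−z̄)(z_{t+2}−z̄) = (8.6420) + (6.5309) + (-2.2469) + (6.5309) + (4.9753) + (-16.4691) + (11.8642) = 19.8272
Denominator Σ(z_t−z̄)² = 120.2222
r_2 = 19.8272 / 120.2222 = 0.165

0.165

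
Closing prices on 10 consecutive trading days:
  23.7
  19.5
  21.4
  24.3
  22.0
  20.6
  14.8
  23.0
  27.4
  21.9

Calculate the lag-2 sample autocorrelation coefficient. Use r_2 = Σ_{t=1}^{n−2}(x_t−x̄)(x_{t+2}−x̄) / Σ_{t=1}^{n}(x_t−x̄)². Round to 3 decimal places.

Mean x̄ = (23.7 + 19.5 + 21.4 + 24.3 + 22.0 + 20.6 + 14.8 + 23.0 + 27.4 + 21.9)/10 = 21.8600
Numerator Σ_{t=1}^{8}(x_t−x̄)(x_{t+2}−x̄) = -51.2352
Denominator Σ(x_t−x̄)² = 98.5640
r_2 = -51.2352 / 98.5640 = -0.520

-0.520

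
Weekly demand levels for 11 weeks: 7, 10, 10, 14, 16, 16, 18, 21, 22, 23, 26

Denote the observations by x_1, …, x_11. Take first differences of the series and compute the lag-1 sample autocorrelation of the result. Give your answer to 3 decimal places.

-0.433

First differences Δx: 3, 0, 4, 2, 0, 2, 3, 1, 1, 3
Mean of differences = 1.9000
Numerator Σ(Δx_t−Δx̄)(Δx_{t+1}−Δx̄) = -7.3100
Denominator Σ(Δx_t−Δx̄)² = 16.9000
r_1(Δx) = -7.3100 / 16.9000 = -0.433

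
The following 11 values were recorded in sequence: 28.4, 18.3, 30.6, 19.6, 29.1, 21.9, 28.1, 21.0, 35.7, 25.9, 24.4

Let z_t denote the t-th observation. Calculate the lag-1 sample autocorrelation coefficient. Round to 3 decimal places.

Mean z̄ = (28.4 + 18.3 + 30.6 + 19.6 + 29.1 + 21.9 + 28.1 + 21.0 + 35.7 + 25.9 + 24.4)/11 = 25.7273
Numerator Σ_{t=1}^{10}(z_t−z̄)(z_{t+1}−z̄) = -185.4207
Denominator Σ(z_t−z̄)² = 278.8418
r_1 = -185.4207 / 278.8418 = -0.665

-0.665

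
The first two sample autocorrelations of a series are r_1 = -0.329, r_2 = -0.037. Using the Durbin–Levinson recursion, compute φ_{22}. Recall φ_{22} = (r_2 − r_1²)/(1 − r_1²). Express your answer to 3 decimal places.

φ_{22} = (r_2 − r_1²) / (1 − r_1²)
r_1² = (-0.329)² = 0.108241
Numerator = -0.037 − 0.1082 = -0.1452; denominator = 1 − 0.1082 = 0.8918
φ_{22} = -0.1452 / 0.8918 = -0.163

-0.163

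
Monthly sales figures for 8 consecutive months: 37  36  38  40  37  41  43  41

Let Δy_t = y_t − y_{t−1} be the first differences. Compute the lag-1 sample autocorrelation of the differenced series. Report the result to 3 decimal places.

-0.411

First differences Δy: -1, 2, 2, -3, 4, 2, -2
Mean of differences = 0.5714
Numerator Σ(Δy_t−Δȳ)(Δy_{t+1}−Δȳ) = -16.3265
Denominator Σ(Δy_t−Δȳ)² = 39.7143
r_1(Δy) = -16.3265 / 39.7143 = -0.411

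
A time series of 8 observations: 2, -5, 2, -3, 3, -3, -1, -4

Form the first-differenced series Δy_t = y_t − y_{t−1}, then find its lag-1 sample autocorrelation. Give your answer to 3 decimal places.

-0.815

First differences Δy: -7, 7, -5, 6, -6, 2, -3
Mean of differences = -0.8571
Numerator Σ(Δy_t−Δȳ)(Δy_{t+1}−Δȳ) = -165.3061
Denominator Σ(Δy_t−Δȳ)² = 202.8571
r_1(Δy) = -165.3061 / 202.8571 = -0.815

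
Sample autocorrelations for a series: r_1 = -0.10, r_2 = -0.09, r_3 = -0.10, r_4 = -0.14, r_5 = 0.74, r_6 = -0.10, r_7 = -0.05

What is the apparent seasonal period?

5

The largest autocorrelation is r_5 = 0.74; the remaining lags stay at or below -0.05.
The dominant spike at lag 5 indicates a seasonal period of 5.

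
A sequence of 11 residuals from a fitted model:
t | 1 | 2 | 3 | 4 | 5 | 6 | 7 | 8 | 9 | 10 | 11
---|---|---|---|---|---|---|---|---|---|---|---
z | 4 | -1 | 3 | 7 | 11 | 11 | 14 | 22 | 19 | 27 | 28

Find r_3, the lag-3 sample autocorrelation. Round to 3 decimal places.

Mean z̄ = (4 − 1 + 3 + 7 + 11 + 11 + 14 + 22 + 19 + 27 + 28)/11 = 13.1818
Numerator Σ_{t=1}^{8}(z_t−z̄)(z_{t+3}−z̄) = 214.9008
Denominator Σ(z_t−z̄)² = 959.6364
r_3 = 214.9008 / 959.6364 = 0.224

0.224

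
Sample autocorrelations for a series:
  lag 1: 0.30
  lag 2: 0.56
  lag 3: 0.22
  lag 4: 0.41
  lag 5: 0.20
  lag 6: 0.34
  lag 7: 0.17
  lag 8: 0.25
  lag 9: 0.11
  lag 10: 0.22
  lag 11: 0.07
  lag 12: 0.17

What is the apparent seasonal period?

The largest autocorrelation is r_2 = 0.56, with weaker echoes at lags 4 (0.41) and 6 (0.34); the remaining lags stay at or below 0.30.
The dominant spike at lag 2 indicates a seasonal period of 2.

2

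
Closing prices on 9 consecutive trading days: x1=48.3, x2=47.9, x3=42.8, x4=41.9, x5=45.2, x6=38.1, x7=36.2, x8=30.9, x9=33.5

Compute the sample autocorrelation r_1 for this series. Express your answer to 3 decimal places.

0.619

Mean x̄ = (48.3 + 47.9 + 42.8 + 41.9 + 45.2 + 38.1 + 36.2 + 30.9 + 33.5)/9 = 40.5333
Numerator Σ_{t=1}^{8}(x_t−x̄)(x_{t+1}−x̄) = 192.0756
Denominator Σ(x_t−x̄)² = 310.3400
r_1 = 192.0756 / 310.3400 = 0.619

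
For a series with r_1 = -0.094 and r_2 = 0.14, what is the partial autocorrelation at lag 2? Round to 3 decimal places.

φ_{22} = (r_2 − r_1²) / (1 − r_1²)
r_1² = (-0.094)² = 0.008836
Numerator = 0.14 − 0.0088 = 0.1312; denominator = 1 − 0.0088 = 0.9912
φ_{22} = 0.1312 / 0.9912 = 0.132

0.132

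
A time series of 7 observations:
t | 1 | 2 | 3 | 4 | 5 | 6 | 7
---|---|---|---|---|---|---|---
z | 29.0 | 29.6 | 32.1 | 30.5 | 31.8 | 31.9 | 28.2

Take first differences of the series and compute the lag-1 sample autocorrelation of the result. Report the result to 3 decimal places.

First differences Δz: 0.6, 2.5, -1.6, 1.3, 0.1, -3.7
Mean of differences = -0.1333
Numerator Σ(Δz_t−Δz̄)(Δz_{t+1}−Δz̄) = -4.5311
Denominator Σ(Δz_t−Δz̄)² = 24.4533
r_1(Δz) = -4.5311 / 24.4533 = -0.185

-0.185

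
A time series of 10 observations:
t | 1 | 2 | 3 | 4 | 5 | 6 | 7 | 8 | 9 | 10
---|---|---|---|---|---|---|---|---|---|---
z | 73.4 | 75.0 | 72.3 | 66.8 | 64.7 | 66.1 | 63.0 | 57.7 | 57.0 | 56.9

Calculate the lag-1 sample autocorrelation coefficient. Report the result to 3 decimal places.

Mean z̄ = (73.4 + 75.0 + 72.3 + 66.8 + 64.7 + 66.1 + 63.0 + 57.7 + 57.0 + 56.9)/10 = 65.2900
Numerator Σ_{t=1}^{9}(z_t−z̄)(z_{t+1}−z̄) = 304.0319
Denominator Σ(z_t−z̄)² = 414.4490
r_1 = 304.0319 / 414.4490 = 0.734

0.734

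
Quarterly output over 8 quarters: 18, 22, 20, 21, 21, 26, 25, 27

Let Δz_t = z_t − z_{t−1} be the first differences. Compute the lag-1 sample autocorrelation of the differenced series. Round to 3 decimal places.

First differences Δz: 4, -2, 1, 0, 5, -1, 2
Mean of differences = 1.2857
Numerator Σ(Δz_t−Δz̄)(Δz_{t+1}−Δz̄) = -22.5102
Denominator Σ(Δz_t−Δz̄)² = 39.4286
r_1(Δz) = -22.5102 / 39.4286 = -0.571

-0.571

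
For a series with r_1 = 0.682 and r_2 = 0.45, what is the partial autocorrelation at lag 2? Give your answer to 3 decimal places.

φ_{22} = (r_2 − r_1²) / (1 − r_1²)
r_1² = (0.682)² = 0.465124
Numerator = 0.45 − 0.4651 = -0.0151; denominator = 1 − 0.4651 = 0.5349
φ_{22} = -0.0151 / 0.5349 = -0.028

-0.028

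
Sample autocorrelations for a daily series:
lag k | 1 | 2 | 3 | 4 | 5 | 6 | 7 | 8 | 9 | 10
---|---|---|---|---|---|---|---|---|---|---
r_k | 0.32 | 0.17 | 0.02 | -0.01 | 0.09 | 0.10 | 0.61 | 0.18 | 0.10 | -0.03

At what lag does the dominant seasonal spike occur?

7

The largest autocorrelation is r_7 = 0.61; the remaining lags stay at or below 0.32. The elevated value at lag 1 (0.32), dropping to 0.17 at lag 2, reflects decaying short-term dependence rather than seasonality.
The dominant spike at lag 7 indicates a seasonal period of 7.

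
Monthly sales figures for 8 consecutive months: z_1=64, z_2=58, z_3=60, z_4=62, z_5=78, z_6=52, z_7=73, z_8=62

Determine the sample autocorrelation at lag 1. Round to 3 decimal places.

Mean z̄ = (64 + 58 + 60 + 62 + 78 + 52 + 73 + 62)/8 = 63.6250
Deviations from mean: 0.3750, -5.6250, -3.6250, -1.6250, 14.3750, -11.6250, 9.3750, -1.6250
Σ(z_t−z̄)(z_{t+1}−z̄) = (-2.1094) + (20.3906) + (5.8906) + (-23.3594) + (-167.1094) + (-108.9844) + (-15.2344) = -290.5156
Denominator Σ(z_t−z̄)² = 479.8750
r_1 = -290.5156 / 479.8750 = -0.605

-0.605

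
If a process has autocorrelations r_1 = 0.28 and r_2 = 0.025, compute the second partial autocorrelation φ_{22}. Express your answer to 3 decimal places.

φ_{22} = (r_2 − r_1²) / (1 − r_1²)
r_1² = (0.28)² = 0.0784
Numerator = 0.025 − 0.0784 = -0.0534; denominator = 1 − 0.0784 = 0.9216
φ_{22} = -0.0534 / 0.9216 = -0.058

-0.058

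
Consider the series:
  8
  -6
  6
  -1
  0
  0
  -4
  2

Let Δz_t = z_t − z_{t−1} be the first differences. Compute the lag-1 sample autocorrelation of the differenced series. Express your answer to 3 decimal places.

First differences Δz: -14, 12, -7, 1, 0, -4, 6
Mean of differences = -0.8571
Numerator Σ(Δz_t−Δz̄)(Δz_{t+1}−Δz̄) = -282.0204
Denominator Σ(Δz_t−Δz̄)² = 436.8571
r_1(Δz) = -282.0204 / 436.8571 = -0.646

-0.646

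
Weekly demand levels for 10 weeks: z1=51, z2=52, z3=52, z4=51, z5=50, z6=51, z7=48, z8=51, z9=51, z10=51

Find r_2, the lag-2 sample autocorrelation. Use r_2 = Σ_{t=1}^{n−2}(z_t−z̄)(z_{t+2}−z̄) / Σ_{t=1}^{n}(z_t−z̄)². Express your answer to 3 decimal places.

0.114

Mean z̄ = (51 + 52 + 52 + 51 + 50 + 51 + 48 + 51 + 51 + 51)/10 = 50.8000
Numerator Σ_{t=1}^{8}(z_t−z̄)(z_{t+2}−z̄) = 1.3200
Denominator Σ(z_t−z̄)² = 11.6000
r_2 = 1.3200 / 11.6000 = 0.114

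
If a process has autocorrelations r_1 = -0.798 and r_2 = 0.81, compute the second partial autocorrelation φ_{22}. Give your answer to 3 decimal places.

φ_{22} = (r_2 − r_1²) / (1 − r_1²)
r_1² = (-0.798)² = 0.636804
Numerator = 0.81 − 0.6368 = 0.1732; denominator = 1 − 0.6368 = 0.3632
φ_{22} = 0.1732 / 0.3632 = 0.477

0.477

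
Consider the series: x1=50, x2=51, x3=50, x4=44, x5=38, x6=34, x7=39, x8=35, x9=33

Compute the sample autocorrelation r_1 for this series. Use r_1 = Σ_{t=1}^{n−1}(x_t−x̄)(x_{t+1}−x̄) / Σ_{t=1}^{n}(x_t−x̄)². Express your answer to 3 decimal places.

0.675

Mean x̄ = (50 + 51 + 50 + 44 + 38 + 34 + 39 + 35 + 33)/9 = 41.5556
Numerator Σ_{t=1}^{8}(x_t−x̄)(x_{t+1}−x̄) = 290.4691
Denominator Σ(x_t−x̄)² = 430.2222
r_1 = 290.4691 / 430.2222 = 0.675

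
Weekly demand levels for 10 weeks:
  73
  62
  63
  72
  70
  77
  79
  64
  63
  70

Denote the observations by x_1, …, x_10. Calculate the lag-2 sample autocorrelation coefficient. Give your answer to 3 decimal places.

Mean x̄ = (73 + 62 + 63 + 72 + 70 + 77 + 79 + 64 + 63 + 70)/10 = 69.3000
Numerator Σ_{t=1}^{8}(x_t−x̄)(x_{t+2}−x̄) = -125.4800
Denominator Σ(x_t−x̄)² = 336.1000
r_2 = -125.4800 / 336.1000 = -0.373

-0.373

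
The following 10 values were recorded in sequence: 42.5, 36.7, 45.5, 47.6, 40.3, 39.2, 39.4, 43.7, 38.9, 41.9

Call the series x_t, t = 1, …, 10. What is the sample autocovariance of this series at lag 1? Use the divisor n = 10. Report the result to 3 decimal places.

Mean x̄ = (42.5 + 36.7 + 45.5 + 47.6 + 40.3 + 39.2 + 39.4 + 43.7 + 38.9 + 41.9)/10 = 41.5700
Σ_{t=1}^{9}(x_t−x̄)(x_{t+1}−x̄) = -10.6659
γ_1 = -10.6659 / 10 = -1.067

-1.067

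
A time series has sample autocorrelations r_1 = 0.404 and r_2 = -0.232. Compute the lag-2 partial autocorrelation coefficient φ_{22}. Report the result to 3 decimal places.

φ_{22} = (r_2 − r_1²) / (1 − r_1²)
r_1² = (0.404)² = 0.163216
Numerator = -0.232 − 0.1632 = -0.3952; denominator = 1 − 0.1632 = 0.8368
φ_{22} = -0.3952 / 0.8368 = -0.472

-0.472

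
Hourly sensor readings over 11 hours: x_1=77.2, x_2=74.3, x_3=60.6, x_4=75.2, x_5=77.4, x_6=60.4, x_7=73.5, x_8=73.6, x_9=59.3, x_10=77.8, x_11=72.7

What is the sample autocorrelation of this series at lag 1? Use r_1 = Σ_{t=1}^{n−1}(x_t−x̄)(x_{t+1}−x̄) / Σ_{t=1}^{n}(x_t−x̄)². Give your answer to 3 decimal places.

Mean x̄ = (77.2 + 74.3 + 60.6 + 75.2 + 77.4 + 60.4 + 73.5 + 73.6 + 59.3 + 77.8 + 72.7)/11 = 71.0909
Numerator Σ_{t=1}^{10}(x_t−x̄)(x_{t+1}−x̄) = -216.3010
Denominator Σ(x_t−x̄)² = 527.3891
r_1 = -216.3010 / 527.3891 = -0.410

-0.410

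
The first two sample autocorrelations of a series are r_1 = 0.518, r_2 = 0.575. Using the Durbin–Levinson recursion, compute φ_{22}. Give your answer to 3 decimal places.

0.419

φ_{22} = (r_2 − r_1²) / (1 − r_1²)
r_1² = (0.518)² = 0.268324
Numerator = 0.575 − 0.2683 = 0.3067; denominator = 1 − 0.2683 = 0.7317
φ_{22} = 0.3067 / 0.7317 = 0.419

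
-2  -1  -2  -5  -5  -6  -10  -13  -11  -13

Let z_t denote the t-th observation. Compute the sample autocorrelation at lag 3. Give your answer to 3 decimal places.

0.117

Mean z̄ = (-2 − 1 − 2 − 5 − 5 − 6 − 10 − 13 − 11 − 13)/10 = -6.8000
Numerator Σ_{t=1}^{7}(z_t−z̄)(z_{t+3}−z̄) = 22.4800
Denominator Σ(z_t−z̄)² = 191.6000
r_3 = 22.4800 / 191.6000 = 0.117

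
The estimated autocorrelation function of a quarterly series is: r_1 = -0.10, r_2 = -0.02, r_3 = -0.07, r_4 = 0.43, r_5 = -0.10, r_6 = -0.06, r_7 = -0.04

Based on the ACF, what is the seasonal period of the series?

The largest autocorrelation is r_4 = 0.43; the remaining lags stay at or below -0.02.
The dominant spike at lag 4 indicates a seasonal period of 4.

4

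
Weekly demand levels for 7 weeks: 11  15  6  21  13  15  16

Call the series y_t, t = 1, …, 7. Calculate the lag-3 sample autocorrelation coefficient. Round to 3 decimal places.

-0.117

Mean ȳ = (11 + 15 + 6 + 21 + 13 + 15 + 16)/7 = 13.8571
Deviations from mean: -2.8571, 1.1429, -7.8571, 7.1429, -0.8571, 1.1429, 2.1429
Numerator Σ_{t=1}^{4}(y_t−ȳ)(y_{t+3}−ȳ) = -15.0612
Denominator Σ(y_t−ȳ)² = 128.8571
r_3 = -15.0612 / 128.8571 = -0.117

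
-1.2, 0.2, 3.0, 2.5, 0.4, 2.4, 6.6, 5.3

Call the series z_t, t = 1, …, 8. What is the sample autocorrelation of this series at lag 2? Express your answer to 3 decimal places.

Mean z̄ = (-1.2 + 0.2 + 3.0 + 2.5 + 0.4 + 2.4 + 6.6 + 5.3)/8 = 2.4000
Deviations from mean: -3.6000, -2.2000, 0.6000, 0.1000, -2.0000, 0.0000, 4.2000, 2.9000
Numerator Σ_{t=1}^{6}(z_t−z̄)(z_{t+2}−z̄) = -11.9800
Denominator Σ(z_t−z̄)² = 48.2200
r_2 = -11.9800 / 48.2200 = -0.248

-0.248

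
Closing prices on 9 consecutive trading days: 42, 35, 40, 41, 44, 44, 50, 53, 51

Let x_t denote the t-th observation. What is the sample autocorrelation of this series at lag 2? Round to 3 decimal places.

0.281

Mean x̄ = (42 + 35 + 40 + 41 + 44 + 44 + 50 + 53 + 51)/9 = 44.4444
Σ(x_t−x̄)(x_{t+2}−x̄) = (10.8642) + (32.5309) + (1.9753) + (1.5309) + (-2.4691) + (-3.8025) + (36.4198) = 77.0494
Denominator Σ(x_t−x̄)² = 274.2222
r_2 = 77.0494 / 274.2222 = 0.281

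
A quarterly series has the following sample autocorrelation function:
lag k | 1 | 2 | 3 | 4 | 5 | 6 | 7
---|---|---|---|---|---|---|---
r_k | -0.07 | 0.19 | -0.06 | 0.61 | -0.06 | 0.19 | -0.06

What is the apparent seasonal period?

4

The largest autocorrelation is r_4 = 0.61; the remaining lags stay at or below 0.19.
The dominant spike at lag 4 indicates a seasonal period of 4.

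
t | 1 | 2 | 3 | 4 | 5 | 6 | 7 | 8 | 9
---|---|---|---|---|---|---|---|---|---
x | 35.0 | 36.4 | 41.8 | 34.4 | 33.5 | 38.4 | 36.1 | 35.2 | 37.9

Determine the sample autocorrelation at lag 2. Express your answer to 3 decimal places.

Mean x̄ = (35.0 + 36.4 + 41.8 + 34.4 + 33.5 + 38.4 + 36.1 + 35.2 + 37.9)/9 = 36.5222
Σ(x_t−x̄)(x_{t+2}−x̄) = (-8.0340) + (0.2594) + (-15.9506) + (-3.9851) + (1.2760) + (-2.4828) + (-0.5817) = -29.4988
Denominator Σ(x_t−x̄)² = 51.1756
r_2 = -29.4988 / 51.1756 = -0.576

-0.576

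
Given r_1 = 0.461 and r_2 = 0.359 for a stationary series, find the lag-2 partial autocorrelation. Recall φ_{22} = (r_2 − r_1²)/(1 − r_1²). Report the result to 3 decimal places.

0.186

φ_{22} = (r_2 − r_1²) / (1 − r_1²)
r_1² = (0.461)² = 0.212521
Numerator = 0.359 − 0.2125 = 0.1465; denominator = 1 − 0.2125 = 0.7875
φ_{22} = 0.1465 / 0.7875 = 0.186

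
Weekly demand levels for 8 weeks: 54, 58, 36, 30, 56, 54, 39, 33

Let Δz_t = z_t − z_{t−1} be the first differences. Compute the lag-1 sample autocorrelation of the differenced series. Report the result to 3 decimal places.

-0.078

First differences Δz: 4, -22, -6, 26, -2, -15, -6
Mean of differences = -3.0000
Numerator Σ(Δz_t−Δz̄)(Δz_{t+1}−Δz̄) = -110.0000
Denominator Σ(Δz_t−Δz̄)² = 1414.0000
r_1(Δz) = -110.0000 / 1414.0000 = -0.078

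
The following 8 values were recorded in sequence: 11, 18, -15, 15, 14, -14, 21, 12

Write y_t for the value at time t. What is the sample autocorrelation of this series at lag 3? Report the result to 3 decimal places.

Mean ȳ = (11 + 18 − 15 + 15 + 14 − 14 + 21 + 12)/8 = 7.7500
Deviations from mean: 3.2500, 10.2500, -22.7500, 7.2500, 6.2500, -21.7500, 13.2500, 4.2500
Numerator Σ_{t=1}^{5}(y_t−ȳ)(y_{t+3}−ȳ) = 705.0625
Denominator Σ(y_t−ȳ)² = 1391.5000
r_3 = 705.0625 / 1391.5000 = 0.507

0.507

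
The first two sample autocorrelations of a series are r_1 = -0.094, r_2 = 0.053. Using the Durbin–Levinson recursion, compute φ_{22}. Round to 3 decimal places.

0.045

φ_{22} = (r_2 − r_1²) / (1 − r_1²)
r_1² = (-0.094)² = 0.008836
Numerator = 0.053 − 0.0088 = 0.0442; denominator = 1 − 0.0088 = 0.9912
φ_{22} = 0.0442 / 0.9912 = 0.045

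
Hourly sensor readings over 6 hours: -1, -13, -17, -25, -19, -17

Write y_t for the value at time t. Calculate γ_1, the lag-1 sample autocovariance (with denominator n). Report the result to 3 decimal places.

14.537

Mean ȳ = (-1 − 13 − 17 − 25 − 19 − 17)/6 = -15.3333
Deviations: 14.3333, 2.3333, -1.6667, -9.6667, -3.6667, -1.6667
Σ_{t=1}^{5}(y_t−ȳ)(y_{t+1}−ȳ) = 87.2222
γ_1 = 87.2222 / 6 = 14.537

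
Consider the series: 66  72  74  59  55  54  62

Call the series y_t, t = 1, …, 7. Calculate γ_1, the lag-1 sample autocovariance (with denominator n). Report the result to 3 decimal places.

Mean ȳ = (66 + 72 + 74 + 59 + 55 + 54 + 62)/7 = 63.1429
Deviations: 2.8571, 8.8571, 10.8571, -4.1429, -8.1429, -9.1429, -1.1429
Σ_{t=1}^{6}(y_t−ȳ)(y_{t+1}−ȳ) = 195.1224
γ_1 = 195.1224 / 7 = 27.875

27.875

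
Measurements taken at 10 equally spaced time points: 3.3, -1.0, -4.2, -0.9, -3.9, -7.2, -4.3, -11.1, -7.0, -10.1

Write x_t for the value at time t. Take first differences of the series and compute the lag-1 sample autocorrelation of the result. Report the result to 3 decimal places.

-0.645

First differences Δx: -4.3, -3.2, 3.3, -3.0, -3.3, 2.9, -6.8, 4.1, -3.1
Mean of differences = -1.4889
Numerator Σ(Δx_t−Δx̄)(Δx_{t+1}−Δx̄) = -77.8301
Denominator Σ(Δx_t−Δx̄)² = 120.6289
r_1(Δx) = -77.8301 / 120.6289 = -0.645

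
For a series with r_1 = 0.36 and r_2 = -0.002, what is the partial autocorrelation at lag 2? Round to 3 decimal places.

-0.151

φ_{22} = (r_2 − r_1²) / (1 − r_1²)
r_1² = (0.36)² = 0.1296
Numerator = -0.002 − 0.1296 = -0.1316; denominator = 1 − 0.1296 = 0.8704
φ_{22} = -0.1316 / 0.8704 = -0.151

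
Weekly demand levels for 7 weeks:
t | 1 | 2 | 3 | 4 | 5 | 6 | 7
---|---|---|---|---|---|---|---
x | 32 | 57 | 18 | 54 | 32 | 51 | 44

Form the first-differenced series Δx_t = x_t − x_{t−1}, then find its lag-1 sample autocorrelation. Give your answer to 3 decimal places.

First differences Δx: 25, -39, 36, -22, 19, -7
Mean of differences = 2.0000
Numerator Σ(Δx_t−Δx̄)(Δx_{t+1}−Δx̄) = -3714.0000
Denominator Σ(Δx_t−Δx̄)² = 4312.0000
r_1(Δx) = -3714.0000 / 4312.0000 = -0.861

-0.861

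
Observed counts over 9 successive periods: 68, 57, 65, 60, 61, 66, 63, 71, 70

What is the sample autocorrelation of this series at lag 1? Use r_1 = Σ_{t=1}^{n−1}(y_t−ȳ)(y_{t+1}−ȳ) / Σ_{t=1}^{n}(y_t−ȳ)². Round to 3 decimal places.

Mean ȳ = (68 + 57 + 65 + 60 + 61 + 66 + 63 + 71 + 70)/9 = 64.5556
Numerator Σ_{t=1}^{8}(y_t−ȳ)(y_{t+1}−ȳ) = 2.4691
Denominator Σ(y_t−ȳ)² = 178.2222
r_1 = 2.4691 / 178.2222 = 0.014

0.014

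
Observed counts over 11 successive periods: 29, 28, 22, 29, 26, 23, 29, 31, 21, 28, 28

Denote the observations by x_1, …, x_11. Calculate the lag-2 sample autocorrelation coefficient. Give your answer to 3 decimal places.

-0.419

Mean x̄ = (29 + 28 + 22 + 29 + 26 + 23 + 29 + 31 + 21 + 28 + 28)/11 = 26.7273
Numerator Σ_{t=1}^{9}(x_t−x̄)(x_{t+2}−x̄) = -45.3306
Denominator Σ(x_t−x̄)² = 108.1818
r_2 = -45.3306 / 108.1818 = -0.419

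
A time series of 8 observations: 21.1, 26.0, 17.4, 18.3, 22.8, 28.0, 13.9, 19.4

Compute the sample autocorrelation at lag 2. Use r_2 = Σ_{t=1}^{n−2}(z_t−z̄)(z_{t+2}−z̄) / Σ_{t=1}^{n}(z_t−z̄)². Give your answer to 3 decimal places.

Mean z̄ = (21.1 + 26.0 + 17.4 + 18.3 + 22.8 + 28.0 + 13.9 + 19.4)/8 = 20.8625
Deviations from mean: 0.2375, 5.1375, -3.4625, -2.5625, 1.9375, 7.1375, -6.9625, -1.4625
Numerator Σ_{t=1}^{6}(z_t−z̄)(z_{t+2}−z̄) = -62.9141
Denominator Σ(z_t−z̄)² = 150.3188
r_2 = -62.9141 / 150.3188 = -0.419

-0.419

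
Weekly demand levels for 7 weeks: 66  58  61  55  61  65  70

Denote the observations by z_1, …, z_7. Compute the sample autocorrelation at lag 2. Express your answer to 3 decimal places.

-0.010

Mean z̄ = (66 + 58 + 61 + 55 + 61 + 65 + 70)/7 = 62.2857
Deviations from mean: 3.7143, -4.2857, -1.2857, -7.2857, -1.2857, 2.7143, 7.7143
Σ(z_t−z̄)(z_{t+2}−z̄) = (-4.7755) + (31.2245) + (1.6531) + (-19.7755) + (-9.9184) = -1.5918
Denominator Σ(z_t−z̄)² = 155.4286
r_2 = -1.5918 / 155.4286 = -0.010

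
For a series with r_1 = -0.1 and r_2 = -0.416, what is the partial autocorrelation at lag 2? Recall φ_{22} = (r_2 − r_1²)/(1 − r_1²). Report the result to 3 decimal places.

-0.430

φ_{22} = (r_2 − r_1²) / (1 − r_1²)
r_1² = (-0.1)² = 0.01
Numerator = -0.416 − 0.0100 = -0.4260; denominator = 1 − 0.0100 = 0.9900
φ_{22} = -0.4260 / 0.9900 = -0.430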